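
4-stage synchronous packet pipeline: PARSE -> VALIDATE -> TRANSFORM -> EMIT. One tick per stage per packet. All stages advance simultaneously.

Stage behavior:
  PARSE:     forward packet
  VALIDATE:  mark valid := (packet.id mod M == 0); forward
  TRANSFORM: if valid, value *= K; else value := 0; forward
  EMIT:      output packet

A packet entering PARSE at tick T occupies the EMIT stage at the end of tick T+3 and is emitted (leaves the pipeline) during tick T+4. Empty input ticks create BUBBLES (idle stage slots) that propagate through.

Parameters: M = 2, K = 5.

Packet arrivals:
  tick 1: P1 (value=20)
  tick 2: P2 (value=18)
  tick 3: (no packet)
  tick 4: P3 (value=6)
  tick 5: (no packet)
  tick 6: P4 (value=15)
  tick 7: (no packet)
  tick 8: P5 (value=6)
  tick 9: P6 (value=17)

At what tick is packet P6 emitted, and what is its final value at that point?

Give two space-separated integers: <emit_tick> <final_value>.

Answer: 13 85

Derivation:
Tick 1: [PARSE:P1(v=20,ok=F), VALIDATE:-, TRANSFORM:-, EMIT:-] out:-; in:P1
Tick 2: [PARSE:P2(v=18,ok=F), VALIDATE:P1(v=20,ok=F), TRANSFORM:-, EMIT:-] out:-; in:P2
Tick 3: [PARSE:-, VALIDATE:P2(v=18,ok=T), TRANSFORM:P1(v=0,ok=F), EMIT:-] out:-; in:-
Tick 4: [PARSE:P3(v=6,ok=F), VALIDATE:-, TRANSFORM:P2(v=90,ok=T), EMIT:P1(v=0,ok=F)] out:-; in:P3
Tick 5: [PARSE:-, VALIDATE:P3(v=6,ok=F), TRANSFORM:-, EMIT:P2(v=90,ok=T)] out:P1(v=0); in:-
Tick 6: [PARSE:P4(v=15,ok=F), VALIDATE:-, TRANSFORM:P3(v=0,ok=F), EMIT:-] out:P2(v=90); in:P4
Tick 7: [PARSE:-, VALIDATE:P4(v=15,ok=T), TRANSFORM:-, EMIT:P3(v=0,ok=F)] out:-; in:-
Tick 8: [PARSE:P5(v=6,ok=F), VALIDATE:-, TRANSFORM:P4(v=75,ok=T), EMIT:-] out:P3(v=0); in:P5
Tick 9: [PARSE:P6(v=17,ok=F), VALIDATE:P5(v=6,ok=F), TRANSFORM:-, EMIT:P4(v=75,ok=T)] out:-; in:P6
Tick 10: [PARSE:-, VALIDATE:P6(v=17,ok=T), TRANSFORM:P5(v=0,ok=F), EMIT:-] out:P4(v=75); in:-
Tick 11: [PARSE:-, VALIDATE:-, TRANSFORM:P6(v=85,ok=T), EMIT:P5(v=0,ok=F)] out:-; in:-
Tick 12: [PARSE:-, VALIDATE:-, TRANSFORM:-, EMIT:P6(v=85,ok=T)] out:P5(v=0); in:-
Tick 13: [PARSE:-, VALIDATE:-, TRANSFORM:-, EMIT:-] out:P6(v=85); in:-
P6: arrives tick 9, valid=True (id=6, id%2=0), emit tick 13, final value 85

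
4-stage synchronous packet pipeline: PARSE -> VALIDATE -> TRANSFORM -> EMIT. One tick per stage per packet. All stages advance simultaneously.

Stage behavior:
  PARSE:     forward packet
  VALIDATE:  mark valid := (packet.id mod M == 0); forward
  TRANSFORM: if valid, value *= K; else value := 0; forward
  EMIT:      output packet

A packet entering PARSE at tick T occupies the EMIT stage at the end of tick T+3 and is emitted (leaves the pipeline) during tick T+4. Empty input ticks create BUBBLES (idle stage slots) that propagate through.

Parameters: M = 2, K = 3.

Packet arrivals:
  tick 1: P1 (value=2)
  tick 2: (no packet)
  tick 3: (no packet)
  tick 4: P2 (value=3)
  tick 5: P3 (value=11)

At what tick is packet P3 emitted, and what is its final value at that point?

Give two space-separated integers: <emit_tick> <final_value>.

Tick 1: [PARSE:P1(v=2,ok=F), VALIDATE:-, TRANSFORM:-, EMIT:-] out:-; in:P1
Tick 2: [PARSE:-, VALIDATE:P1(v=2,ok=F), TRANSFORM:-, EMIT:-] out:-; in:-
Tick 3: [PARSE:-, VALIDATE:-, TRANSFORM:P1(v=0,ok=F), EMIT:-] out:-; in:-
Tick 4: [PARSE:P2(v=3,ok=F), VALIDATE:-, TRANSFORM:-, EMIT:P1(v=0,ok=F)] out:-; in:P2
Tick 5: [PARSE:P3(v=11,ok=F), VALIDATE:P2(v=3,ok=T), TRANSFORM:-, EMIT:-] out:P1(v=0); in:P3
Tick 6: [PARSE:-, VALIDATE:P3(v=11,ok=F), TRANSFORM:P2(v=9,ok=T), EMIT:-] out:-; in:-
Tick 7: [PARSE:-, VALIDATE:-, TRANSFORM:P3(v=0,ok=F), EMIT:P2(v=9,ok=T)] out:-; in:-
Tick 8: [PARSE:-, VALIDATE:-, TRANSFORM:-, EMIT:P3(v=0,ok=F)] out:P2(v=9); in:-
Tick 9: [PARSE:-, VALIDATE:-, TRANSFORM:-, EMIT:-] out:P3(v=0); in:-
P3: arrives tick 5, valid=False (id=3, id%2=1), emit tick 9, final value 0

Answer: 9 0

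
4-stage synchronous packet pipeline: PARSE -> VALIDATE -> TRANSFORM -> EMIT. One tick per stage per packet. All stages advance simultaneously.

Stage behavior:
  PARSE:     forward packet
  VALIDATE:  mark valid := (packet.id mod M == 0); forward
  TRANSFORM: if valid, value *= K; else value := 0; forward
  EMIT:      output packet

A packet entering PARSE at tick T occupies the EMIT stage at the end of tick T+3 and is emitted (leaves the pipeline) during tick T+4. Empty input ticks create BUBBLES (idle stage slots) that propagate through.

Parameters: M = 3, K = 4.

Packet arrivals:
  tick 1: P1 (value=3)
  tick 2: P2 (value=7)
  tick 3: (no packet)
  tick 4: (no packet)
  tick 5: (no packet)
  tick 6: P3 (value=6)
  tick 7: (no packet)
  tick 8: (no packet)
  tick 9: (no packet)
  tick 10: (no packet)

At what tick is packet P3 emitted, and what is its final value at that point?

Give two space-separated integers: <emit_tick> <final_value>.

Answer: 10 24

Derivation:
Tick 1: [PARSE:P1(v=3,ok=F), VALIDATE:-, TRANSFORM:-, EMIT:-] out:-; in:P1
Tick 2: [PARSE:P2(v=7,ok=F), VALIDATE:P1(v=3,ok=F), TRANSFORM:-, EMIT:-] out:-; in:P2
Tick 3: [PARSE:-, VALIDATE:P2(v=7,ok=F), TRANSFORM:P1(v=0,ok=F), EMIT:-] out:-; in:-
Tick 4: [PARSE:-, VALIDATE:-, TRANSFORM:P2(v=0,ok=F), EMIT:P1(v=0,ok=F)] out:-; in:-
Tick 5: [PARSE:-, VALIDATE:-, TRANSFORM:-, EMIT:P2(v=0,ok=F)] out:P1(v=0); in:-
Tick 6: [PARSE:P3(v=6,ok=F), VALIDATE:-, TRANSFORM:-, EMIT:-] out:P2(v=0); in:P3
Tick 7: [PARSE:-, VALIDATE:P3(v=6,ok=T), TRANSFORM:-, EMIT:-] out:-; in:-
Tick 8: [PARSE:-, VALIDATE:-, TRANSFORM:P3(v=24,ok=T), EMIT:-] out:-; in:-
Tick 9: [PARSE:-, VALIDATE:-, TRANSFORM:-, EMIT:P3(v=24,ok=T)] out:-; in:-
Tick 10: [PARSE:-, VALIDATE:-, TRANSFORM:-, EMIT:-] out:P3(v=24); in:-
Tick 11: [PARSE:-, VALIDATE:-, TRANSFORM:-, EMIT:-] out:-; in:-
Tick 12: [PARSE:-, VALIDATE:-, TRANSFORM:-, EMIT:-] out:-; in:-
Tick 13: [PARSE:-, VALIDATE:-, TRANSFORM:-, EMIT:-] out:-; in:-
Tick 14: [PARSE:-, VALIDATE:-, TRANSFORM:-, EMIT:-] out:-; in:-
P3: arrives tick 6, valid=True (id=3, id%3=0), emit tick 10, final value 24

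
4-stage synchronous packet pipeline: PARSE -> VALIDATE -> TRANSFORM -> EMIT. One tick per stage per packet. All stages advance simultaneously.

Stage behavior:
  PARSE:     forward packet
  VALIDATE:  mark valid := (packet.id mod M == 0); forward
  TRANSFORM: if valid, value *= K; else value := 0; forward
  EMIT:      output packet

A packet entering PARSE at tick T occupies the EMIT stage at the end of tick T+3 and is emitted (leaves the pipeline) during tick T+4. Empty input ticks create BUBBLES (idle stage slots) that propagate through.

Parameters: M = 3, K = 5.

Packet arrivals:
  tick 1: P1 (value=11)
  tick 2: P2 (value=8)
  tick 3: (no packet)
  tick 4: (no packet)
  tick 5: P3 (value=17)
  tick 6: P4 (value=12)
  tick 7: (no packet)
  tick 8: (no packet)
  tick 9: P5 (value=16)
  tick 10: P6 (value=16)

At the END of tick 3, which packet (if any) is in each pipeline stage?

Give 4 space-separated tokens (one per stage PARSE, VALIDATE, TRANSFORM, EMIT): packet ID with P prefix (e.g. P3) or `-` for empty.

Answer: - P2 P1 -

Derivation:
Tick 1: [PARSE:P1(v=11,ok=F), VALIDATE:-, TRANSFORM:-, EMIT:-] out:-; in:P1
Tick 2: [PARSE:P2(v=8,ok=F), VALIDATE:P1(v=11,ok=F), TRANSFORM:-, EMIT:-] out:-; in:P2
Tick 3: [PARSE:-, VALIDATE:P2(v=8,ok=F), TRANSFORM:P1(v=0,ok=F), EMIT:-] out:-; in:-
At end of tick 3: ['-', 'P2', 'P1', '-']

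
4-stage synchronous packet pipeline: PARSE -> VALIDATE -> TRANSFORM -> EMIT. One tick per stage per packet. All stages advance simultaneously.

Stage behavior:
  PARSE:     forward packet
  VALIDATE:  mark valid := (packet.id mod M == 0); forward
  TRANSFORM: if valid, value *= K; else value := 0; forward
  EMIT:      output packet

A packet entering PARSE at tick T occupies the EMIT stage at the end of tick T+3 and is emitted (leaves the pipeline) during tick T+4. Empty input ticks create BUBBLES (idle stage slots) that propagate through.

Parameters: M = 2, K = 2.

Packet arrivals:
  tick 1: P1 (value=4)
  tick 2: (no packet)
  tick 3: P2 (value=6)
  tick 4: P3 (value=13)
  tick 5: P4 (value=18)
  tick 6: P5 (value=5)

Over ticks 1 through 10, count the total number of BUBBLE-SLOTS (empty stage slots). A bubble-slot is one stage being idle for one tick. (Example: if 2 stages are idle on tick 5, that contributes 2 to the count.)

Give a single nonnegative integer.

Tick 1: [PARSE:P1(v=4,ok=F), VALIDATE:-, TRANSFORM:-, EMIT:-] out:-; bubbles=3
Tick 2: [PARSE:-, VALIDATE:P1(v=4,ok=F), TRANSFORM:-, EMIT:-] out:-; bubbles=3
Tick 3: [PARSE:P2(v=6,ok=F), VALIDATE:-, TRANSFORM:P1(v=0,ok=F), EMIT:-] out:-; bubbles=2
Tick 4: [PARSE:P3(v=13,ok=F), VALIDATE:P2(v=6,ok=T), TRANSFORM:-, EMIT:P1(v=0,ok=F)] out:-; bubbles=1
Tick 5: [PARSE:P4(v=18,ok=F), VALIDATE:P3(v=13,ok=F), TRANSFORM:P2(v=12,ok=T), EMIT:-] out:P1(v=0); bubbles=1
Tick 6: [PARSE:P5(v=5,ok=F), VALIDATE:P4(v=18,ok=T), TRANSFORM:P3(v=0,ok=F), EMIT:P2(v=12,ok=T)] out:-; bubbles=0
Tick 7: [PARSE:-, VALIDATE:P5(v=5,ok=F), TRANSFORM:P4(v=36,ok=T), EMIT:P3(v=0,ok=F)] out:P2(v=12); bubbles=1
Tick 8: [PARSE:-, VALIDATE:-, TRANSFORM:P5(v=0,ok=F), EMIT:P4(v=36,ok=T)] out:P3(v=0); bubbles=2
Tick 9: [PARSE:-, VALIDATE:-, TRANSFORM:-, EMIT:P5(v=0,ok=F)] out:P4(v=36); bubbles=3
Tick 10: [PARSE:-, VALIDATE:-, TRANSFORM:-, EMIT:-] out:P5(v=0); bubbles=4
Total bubble-slots: 20

Answer: 20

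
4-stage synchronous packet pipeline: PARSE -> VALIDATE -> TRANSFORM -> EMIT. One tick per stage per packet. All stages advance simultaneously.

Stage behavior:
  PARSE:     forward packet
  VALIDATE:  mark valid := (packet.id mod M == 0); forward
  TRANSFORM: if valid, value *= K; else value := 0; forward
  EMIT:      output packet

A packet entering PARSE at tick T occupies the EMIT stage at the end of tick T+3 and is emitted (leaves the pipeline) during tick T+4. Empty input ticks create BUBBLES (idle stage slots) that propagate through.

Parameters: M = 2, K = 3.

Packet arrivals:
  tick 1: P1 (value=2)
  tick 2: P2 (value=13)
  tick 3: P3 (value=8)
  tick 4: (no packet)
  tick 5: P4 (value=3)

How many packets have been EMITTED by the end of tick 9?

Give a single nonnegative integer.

Answer: 4

Derivation:
Tick 1: [PARSE:P1(v=2,ok=F), VALIDATE:-, TRANSFORM:-, EMIT:-] out:-; in:P1
Tick 2: [PARSE:P2(v=13,ok=F), VALIDATE:P1(v=2,ok=F), TRANSFORM:-, EMIT:-] out:-; in:P2
Tick 3: [PARSE:P3(v=8,ok=F), VALIDATE:P2(v=13,ok=T), TRANSFORM:P1(v=0,ok=F), EMIT:-] out:-; in:P3
Tick 4: [PARSE:-, VALIDATE:P3(v=8,ok=F), TRANSFORM:P2(v=39,ok=T), EMIT:P1(v=0,ok=F)] out:-; in:-
Tick 5: [PARSE:P4(v=3,ok=F), VALIDATE:-, TRANSFORM:P3(v=0,ok=F), EMIT:P2(v=39,ok=T)] out:P1(v=0); in:P4
Tick 6: [PARSE:-, VALIDATE:P4(v=3,ok=T), TRANSFORM:-, EMIT:P3(v=0,ok=F)] out:P2(v=39); in:-
Tick 7: [PARSE:-, VALIDATE:-, TRANSFORM:P4(v=9,ok=T), EMIT:-] out:P3(v=0); in:-
Tick 8: [PARSE:-, VALIDATE:-, TRANSFORM:-, EMIT:P4(v=9,ok=T)] out:-; in:-
Tick 9: [PARSE:-, VALIDATE:-, TRANSFORM:-, EMIT:-] out:P4(v=9); in:-
Emitted by tick 9: ['P1', 'P2', 'P3', 'P4']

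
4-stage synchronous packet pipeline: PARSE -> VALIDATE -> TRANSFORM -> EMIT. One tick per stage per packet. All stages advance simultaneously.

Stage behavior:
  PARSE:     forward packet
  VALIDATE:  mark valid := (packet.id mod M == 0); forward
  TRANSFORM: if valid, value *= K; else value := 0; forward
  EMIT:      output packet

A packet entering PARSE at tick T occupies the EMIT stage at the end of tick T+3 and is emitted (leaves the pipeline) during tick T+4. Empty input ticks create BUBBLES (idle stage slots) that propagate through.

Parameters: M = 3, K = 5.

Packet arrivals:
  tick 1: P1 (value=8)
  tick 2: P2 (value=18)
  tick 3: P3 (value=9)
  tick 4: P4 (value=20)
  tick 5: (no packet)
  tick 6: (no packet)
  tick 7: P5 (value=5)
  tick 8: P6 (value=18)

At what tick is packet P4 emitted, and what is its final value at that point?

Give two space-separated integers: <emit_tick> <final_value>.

Tick 1: [PARSE:P1(v=8,ok=F), VALIDATE:-, TRANSFORM:-, EMIT:-] out:-; in:P1
Tick 2: [PARSE:P2(v=18,ok=F), VALIDATE:P1(v=8,ok=F), TRANSFORM:-, EMIT:-] out:-; in:P2
Tick 3: [PARSE:P3(v=9,ok=F), VALIDATE:P2(v=18,ok=F), TRANSFORM:P1(v=0,ok=F), EMIT:-] out:-; in:P3
Tick 4: [PARSE:P4(v=20,ok=F), VALIDATE:P3(v=9,ok=T), TRANSFORM:P2(v=0,ok=F), EMIT:P1(v=0,ok=F)] out:-; in:P4
Tick 5: [PARSE:-, VALIDATE:P4(v=20,ok=F), TRANSFORM:P3(v=45,ok=T), EMIT:P2(v=0,ok=F)] out:P1(v=0); in:-
Tick 6: [PARSE:-, VALIDATE:-, TRANSFORM:P4(v=0,ok=F), EMIT:P3(v=45,ok=T)] out:P2(v=0); in:-
Tick 7: [PARSE:P5(v=5,ok=F), VALIDATE:-, TRANSFORM:-, EMIT:P4(v=0,ok=F)] out:P3(v=45); in:P5
Tick 8: [PARSE:P6(v=18,ok=F), VALIDATE:P5(v=5,ok=F), TRANSFORM:-, EMIT:-] out:P4(v=0); in:P6
Tick 9: [PARSE:-, VALIDATE:P6(v=18,ok=T), TRANSFORM:P5(v=0,ok=F), EMIT:-] out:-; in:-
Tick 10: [PARSE:-, VALIDATE:-, TRANSFORM:P6(v=90,ok=T), EMIT:P5(v=0,ok=F)] out:-; in:-
Tick 11: [PARSE:-, VALIDATE:-, TRANSFORM:-, EMIT:P6(v=90,ok=T)] out:P5(v=0); in:-
Tick 12: [PARSE:-, VALIDATE:-, TRANSFORM:-, EMIT:-] out:P6(v=90); in:-
P4: arrives tick 4, valid=False (id=4, id%3=1), emit tick 8, final value 0

Answer: 8 0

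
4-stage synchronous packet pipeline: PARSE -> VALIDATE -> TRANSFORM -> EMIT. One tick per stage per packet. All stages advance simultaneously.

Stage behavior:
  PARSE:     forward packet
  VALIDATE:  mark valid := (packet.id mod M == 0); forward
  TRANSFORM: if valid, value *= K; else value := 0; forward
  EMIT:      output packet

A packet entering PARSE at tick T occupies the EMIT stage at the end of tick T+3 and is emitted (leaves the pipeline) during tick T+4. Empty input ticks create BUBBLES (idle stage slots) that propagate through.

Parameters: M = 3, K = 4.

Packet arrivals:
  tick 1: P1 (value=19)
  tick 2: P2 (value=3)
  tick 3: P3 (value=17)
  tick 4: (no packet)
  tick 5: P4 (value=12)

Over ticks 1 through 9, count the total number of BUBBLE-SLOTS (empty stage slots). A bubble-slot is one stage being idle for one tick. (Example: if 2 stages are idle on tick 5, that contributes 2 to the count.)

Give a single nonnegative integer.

Tick 1: [PARSE:P1(v=19,ok=F), VALIDATE:-, TRANSFORM:-, EMIT:-] out:-; bubbles=3
Tick 2: [PARSE:P2(v=3,ok=F), VALIDATE:P1(v=19,ok=F), TRANSFORM:-, EMIT:-] out:-; bubbles=2
Tick 3: [PARSE:P3(v=17,ok=F), VALIDATE:P2(v=3,ok=F), TRANSFORM:P1(v=0,ok=F), EMIT:-] out:-; bubbles=1
Tick 4: [PARSE:-, VALIDATE:P3(v=17,ok=T), TRANSFORM:P2(v=0,ok=F), EMIT:P1(v=0,ok=F)] out:-; bubbles=1
Tick 5: [PARSE:P4(v=12,ok=F), VALIDATE:-, TRANSFORM:P3(v=68,ok=T), EMIT:P2(v=0,ok=F)] out:P1(v=0); bubbles=1
Tick 6: [PARSE:-, VALIDATE:P4(v=12,ok=F), TRANSFORM:-, EMIT:P3(v=68,ok=T)] out:P2(v=0); bubbles=2
Tick 7: [PARSE:-, VALIDATE:-, TRANSFORM:P4(v=0,ok=F), EMIT:-] out:P3(v=68); bubbles=3
Tick 8: [PARSE:-, VALIDATE:-, TRANSFORM:-, EMIT:P4(v=0,ok=F)] out:-; bubbles=3
Tick 9: [PARSE:-, VALIDATE:-, TRANSFORM:-, EMIT:-] out:P4(v=0); bubbles=4
Total bubble-slots: 20

Answer: 20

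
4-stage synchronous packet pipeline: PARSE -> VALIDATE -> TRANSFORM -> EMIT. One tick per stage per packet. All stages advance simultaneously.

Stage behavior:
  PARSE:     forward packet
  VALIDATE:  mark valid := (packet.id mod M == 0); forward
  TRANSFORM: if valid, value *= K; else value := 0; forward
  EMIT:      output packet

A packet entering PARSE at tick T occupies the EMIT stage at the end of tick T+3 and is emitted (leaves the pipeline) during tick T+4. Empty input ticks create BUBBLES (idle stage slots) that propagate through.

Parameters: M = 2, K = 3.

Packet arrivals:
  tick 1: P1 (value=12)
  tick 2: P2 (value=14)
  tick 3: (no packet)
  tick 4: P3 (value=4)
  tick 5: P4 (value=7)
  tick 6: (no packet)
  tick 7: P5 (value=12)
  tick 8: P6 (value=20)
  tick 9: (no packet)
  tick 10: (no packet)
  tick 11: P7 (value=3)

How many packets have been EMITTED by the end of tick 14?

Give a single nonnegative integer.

Answer: 6

Derivation:
Tick 1: [PARSE:P1(v=12,ok=F), VALIDATE:-, TRANSFORM:-, EMIT:-] out:-; in:P1
Tick 2: [PARSE:P2(v=14,ok=F), VALIDATE:P1(v=12,ok=F), TRANSFORM:-, EMIT:-] out:-; in:P2
Tick 3: [PARSE:-, VALIDATE:P2(v=14,ok=T), TRANSFORM:P1(v=0,ok=F), EMIT:-] out:-; in:-
Tick 4: [PARSE:P3(v=4,ok=F), VALIDATE:-, TRANSFORM:P2(v=42,ok=T), EMIT:P1(v=0,ok=F)] out:-; in:P3
Tick 5: [PARSE:P4(v=7,ok=F), VALIDATE:P3(v=4,ok=F), TRANSFORM:-, EMIT:P2(v=42,ok=T)] out:P1(v=0); in:P4
Tick 6: [PARSE:-, VALIDATE:P4(v=7,ok=T), TRANSFORM:P3(v=0,ok=F), EMIT:-] out:P2(v=42); in:-
Tick 7: [PARSE:P5(v=12,ok=F), VALIDATE:-, TRANSFORM:P4(v=21,ok=T), EMIT:P3(v=0,ok=F)] out:-; in:P5
Tick 8: [PARSE:P6(v=20,ok=F), VALIDATE:P5(v=12,ok=F), TRANSFORM:-, EMIT:P4(v=21,ok=T)] out:P3(v=0); in:P6
Tick 9: [PARSE:-, VALIDATE:P6(v=20,ok=T), TRANSFORM:P5(v=0,ok=F), EMIT:-] out:P4(v=21); in:-
Tick 10: [PARSE:-, VALIDATE:-, TRANSFORM:P6(v=60,ok=T), EMIT:P5(v=0,ok=F)] out:-; in:-
Tick 11: [PARSE:P7(v=3,ok=F), VALIDATE:-, TRANSFORM:-, EMIT:P6(v=60,ok=T)] out:P5(v=0); in:P7
Tick 12: [PARSE:-, VALIDATE:P7(v=3,ok=F), TRANSFORM:-, EMIT:-] out:P6(v=60); in:-
Tick 13: [PARSE:-, VALIDATE:-, TRANSFORM:P7(v=0,ok=F), EMIT:-] out:-; in:-
Tick 14: [PARSE:-, VALIDATE:-, TRANSFORM:-, EMIT:P7(v=0,ok=F)] out:-; in:-
Emitted by tick 14: ['P1', 'P2', 'P3', 'P4', 'P5', 'P6']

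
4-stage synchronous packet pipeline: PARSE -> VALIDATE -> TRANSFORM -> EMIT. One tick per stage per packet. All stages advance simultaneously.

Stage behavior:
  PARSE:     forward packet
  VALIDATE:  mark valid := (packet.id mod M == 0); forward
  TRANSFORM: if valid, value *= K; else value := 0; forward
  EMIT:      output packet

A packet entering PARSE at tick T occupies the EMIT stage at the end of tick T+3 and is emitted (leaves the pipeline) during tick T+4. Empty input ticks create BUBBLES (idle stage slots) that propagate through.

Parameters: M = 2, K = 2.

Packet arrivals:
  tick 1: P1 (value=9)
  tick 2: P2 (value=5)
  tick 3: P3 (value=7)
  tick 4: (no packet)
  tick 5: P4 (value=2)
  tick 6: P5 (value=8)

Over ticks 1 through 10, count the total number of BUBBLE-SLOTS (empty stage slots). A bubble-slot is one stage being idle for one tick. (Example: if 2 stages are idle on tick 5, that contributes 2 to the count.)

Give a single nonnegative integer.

Answer: 20

Derivation:
Tick 1: [PARSE:P1(v=9,ok=F), VALIDATE:-, TRANSFORM:-, EMIT:-] out:-; bubbles=3
Tick 2: [PARSE:P2(v=5,ok=F), VALIDATE:P1(v=9,ok=F), TRANSFORM:-, EMIT:-] out:-; bubbles=2
Tick 3: [PARSE:P3(v=7,ok=F), VALIDATE:P2(v=5,ok=T), TRANSFORM:P1(v=0,ok=F), EMIT:-] out:-; bubbles=1
Tick 4: [PARSE:-, VALIDATE:P3(v=7,ok=F), TRANSFORM:P2(v=10,ok=T), EMIT:P1(v=0,ok=F)] out:-; bubbles=1
Tick 5: [PARSE:P4(v=2,ok=F), VALIDATE:-, TRANSFORM:P3(v=0,ok=F), EMIT:P2(v=10,ok=T)] out:P1(v=0); bubbles=1
Tick 6: [PARSE:P5(v=8,ok=F), VALIDATE:P4(v=2,ok=T), TRANSFORM:-, EMIT:P3(v=0,ok=F)] out:P2(v=10); bubbles=1
Tick 7: [PARSE:-, VALIDATE:P5(v=8,ok=F), TRANSFORM:P4(v=4,ok=T), EMIT:-] out:P3(v=0); bubbles=2
Tick 8: [PARSE:-, VALIDATE:-, TRANSFORM:P5(v=0,ok=F), EMIT:P4(v=4,ok=T)] out:-; bubbles=2
Tick 9: [PARSE:-, VALIDATE:-, TRANSFORM:-, EMIT:P5(v=0,ok=F)] out:P4(v=4); bubbles=3
Tick 10: [PARSE:-, VALIDATE:-, TRANSFORM:-, EMIT:-] out:P5(v=0); bubbles=4
Total bubble-slots: 20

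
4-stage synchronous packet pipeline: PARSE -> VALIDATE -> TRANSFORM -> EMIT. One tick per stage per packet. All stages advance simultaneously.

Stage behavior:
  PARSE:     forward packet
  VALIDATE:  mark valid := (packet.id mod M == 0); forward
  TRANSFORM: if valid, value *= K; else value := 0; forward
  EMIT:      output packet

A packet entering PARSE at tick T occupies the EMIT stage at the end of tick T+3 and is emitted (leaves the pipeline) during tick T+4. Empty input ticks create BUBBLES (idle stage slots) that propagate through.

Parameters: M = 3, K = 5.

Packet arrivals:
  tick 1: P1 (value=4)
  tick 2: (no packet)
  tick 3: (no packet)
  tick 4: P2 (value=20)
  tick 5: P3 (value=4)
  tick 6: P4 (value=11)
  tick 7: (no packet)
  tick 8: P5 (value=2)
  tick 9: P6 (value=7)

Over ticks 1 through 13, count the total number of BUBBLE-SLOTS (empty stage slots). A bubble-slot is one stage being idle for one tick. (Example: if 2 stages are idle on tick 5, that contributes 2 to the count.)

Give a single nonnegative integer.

Answer: 28

Derivation:
Tick 1: [PARSE:P1(v=4,ok=F), VALIDATE:-, TRANSFORM:-, EMIT:-] out:-; bubbles=3
Tick 2: [PARSE:-, VALIDATE:P1(v=4,ok=F), TRANSFORM:-, EMIT:-] out:-; bubbles=3
Tick 3: [PARSE:-, VALIDATE:-, TRANSFORM:P1(v=0,ok=F), EMIT:-] out:-; bubbles=3
Tick 4: [PARSE:P2(v=20,ok=F), VALIDATE:-, TRANSFORM:-, EMIT:P1(v=0,ok=F)] out:-; bubbles=2
Tick 5: [PARSE:P3(v=4,ok=F), VALIDATE:P2(v=20,ok=F), TRANSFORM:-, EMIT:-] out:P1(v=0); bubbles=2
Tick 6: [PARSE:P4(v=11,ok=F), VALIDATE:P3(v=4,ok=T), TRANSFORM:P2(v=0,ok=F), EMIT:-] out:-; bubbles=1
Tick 7: [PARSE:-, VALIDATE:P4(v=11,ok=F), TRANSFORM:P3(v=20,ok=T), EMIT:P2(v=0,ok=F)] out:-; bubbles=1
Tick 8: [PARSE:P5(v=2,ok=F), VALIDATE:-, TRANSFORM:P4(v=0,ok=F), EMIT:P3(v=20,ok=T)] out:P2(v=0); bubbles=1
Tick 9: [PARSE:P6(v=7,ok=F), VALIDATE:P5(v=2,ok=F), TRANSFORM:-, EMIT:P4(v=0,ok=F)] out:P3(v=20); bubbles=1
Tick 10: [PARSE:-, VALIDATE:P6(v=7,ok=T), TRANSFORM:P5(v=0,ok=F), EMIT:-] out:P4(v=0); bubbles=2
Tick 11: [PARSE:-, VALIDATE:-, TRANSFORM:P6(v=35,ok=T), EMIT:P5(v=0,ok=F)] out:-; bubbles=2
Tick 12: [PARSE:-, VALIDATE:-, TRANSFORM:-, EMIT:P6(v=35,ok=T)] out:P5(v=0); bubbles=3
Tick 13: [PARSE:-, VALIDATE:-, TRANSFORM:-, EMIT:-] out:P6(v=35); bubbles=4
Total bubble-slots: 28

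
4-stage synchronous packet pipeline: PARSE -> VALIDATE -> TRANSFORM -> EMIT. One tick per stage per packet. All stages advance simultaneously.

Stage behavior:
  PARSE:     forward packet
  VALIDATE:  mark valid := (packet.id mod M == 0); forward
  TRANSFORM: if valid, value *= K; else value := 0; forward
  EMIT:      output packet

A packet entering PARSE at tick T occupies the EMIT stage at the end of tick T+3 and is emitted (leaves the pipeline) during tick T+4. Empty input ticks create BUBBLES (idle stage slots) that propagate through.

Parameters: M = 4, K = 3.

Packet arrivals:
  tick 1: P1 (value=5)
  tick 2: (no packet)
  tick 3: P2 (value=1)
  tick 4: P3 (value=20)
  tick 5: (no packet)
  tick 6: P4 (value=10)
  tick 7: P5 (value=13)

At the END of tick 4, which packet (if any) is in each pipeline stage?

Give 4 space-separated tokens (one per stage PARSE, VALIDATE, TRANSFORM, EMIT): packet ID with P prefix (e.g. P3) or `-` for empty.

Tick 1: [PARSE:P1(v=5,ok=F), VALIDATE:-, TRANSFORM:-, EMIT:-] out:-; in:P1
Tick 2: [PARSE:-, VALIDATE:P1(v=5,ok=F), TRANSFORM:-, EMIT:-] out:-; in:-
Tick 3: [PARSE:P2(v=1,ok=F), VALIDATE:-, TRANSFORM:P1(v=0,ok=F), EMIT:-] out:-; in:P2
Tick 4: [PARSE:P3(v=20,ok=F), VALIDATE:P2(v=1,ok=F), TRANSFORM:-, EMIT:P1(v=0,ok=F)] out:-; in:P3
At end of tick 4: ['P3', 'P2', '-', 'P1']

Answer: P3 P2 - P1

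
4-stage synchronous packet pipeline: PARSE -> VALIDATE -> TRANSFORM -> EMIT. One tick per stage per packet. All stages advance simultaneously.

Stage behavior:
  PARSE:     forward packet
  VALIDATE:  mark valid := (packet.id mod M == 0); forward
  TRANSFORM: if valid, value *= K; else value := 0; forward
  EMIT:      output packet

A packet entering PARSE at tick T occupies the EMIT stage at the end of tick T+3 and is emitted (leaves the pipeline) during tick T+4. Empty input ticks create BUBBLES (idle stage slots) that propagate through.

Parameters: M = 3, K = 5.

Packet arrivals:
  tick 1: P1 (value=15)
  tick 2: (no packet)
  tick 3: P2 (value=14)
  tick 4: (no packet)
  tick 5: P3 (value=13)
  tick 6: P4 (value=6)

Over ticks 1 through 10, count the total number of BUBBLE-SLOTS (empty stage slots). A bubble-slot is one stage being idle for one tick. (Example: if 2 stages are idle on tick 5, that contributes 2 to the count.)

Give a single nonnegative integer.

Answer: 24

Derivation:
Tick 1: [PARSE:P1(v=15,ok=F), VALIDATE:-, TRANSFORM:-, EMIT:-] out:-; bubbles=3
Tick 2: [PARSE:-, VALIDATE:P1(v=15,ok=F), TRANSFORM:-, EMIT:-] out:-; bubbles=3
Tick 3: [PARSE:P2(v=14,ok=F), VALIDATE:-, TRANSFORM:P1(v=0,ok=F), EMIT:-] out:-; bubbles=2
Tick 4: [PARSE:-, VALIDATE:P2(v=14,ok=F), TRANSFORM:-, EMIT:P1(v=0,ok=F)] out:-; bubbles=2
Tick 5: [PARSE:P3(v=13,ok=F), VALIDATE:-, TRANSFORM:P2(v=0,ok=F), EMIT:-] out:P1(v=0); bubbles=2
Tick 6: [PARSE:P4(v=6,ok=F), VALIDATE:P3(v=13,ok=T), TRANSFORM:-, EMIT:P2(v=0,ok=F)] out:-; bubbles=1
Tick 7: [PARSE:-, VALIDATE:P4(v=6,ok=F), TRANSFORM:P3(v=65,ok=T), EMIT:-] out:P2(v=0); bubbles=2
Tick 8: [PARSE:-, VALIDATE:-, TRANSFORM:P4(v=0,ok=F), EMIT:P3(v=65,ok=T)] out:-; bubbles=2
Tick 9: [PARSE:-, VALIDATE:-, TRANSFORM:-, EMIT:P4(v=0,ok=F)] out:P3(v=65); bubbles=3
Tick 10: [PARSE:-, VALIDATE:-, TRANSFORM:-, EMIT:-] out:P4(v=0); bubbles=4
Total bubble-slots: 24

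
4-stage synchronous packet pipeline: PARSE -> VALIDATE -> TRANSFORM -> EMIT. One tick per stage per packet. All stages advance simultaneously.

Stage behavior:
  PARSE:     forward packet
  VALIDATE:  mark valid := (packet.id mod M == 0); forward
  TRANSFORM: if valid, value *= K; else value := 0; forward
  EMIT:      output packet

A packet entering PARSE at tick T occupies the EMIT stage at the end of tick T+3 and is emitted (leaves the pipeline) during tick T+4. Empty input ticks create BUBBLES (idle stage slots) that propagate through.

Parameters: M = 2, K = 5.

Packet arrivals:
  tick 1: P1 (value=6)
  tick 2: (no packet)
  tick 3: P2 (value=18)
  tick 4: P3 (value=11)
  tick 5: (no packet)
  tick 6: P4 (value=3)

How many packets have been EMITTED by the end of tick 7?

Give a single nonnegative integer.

Answer: 2

Derivation:
Tick 1: [PARSE:P1(v=6,ok=F), VALIDATE:-, TRANSFORM:-, EMIT:-] out:-; in:P1
Tick 2: [PARSE:-, VALIDATE:P1(v=6,ok=F), TRANSFORM:-, EMIT:-] out:-; in:-
Tick 3: [PARSE:P2(v=18,ok=F), VALIDATE:-, TRANSFORM:P1(v=0,ok=F), EMIT:-] out:-; in:P2
Tick 4: [PARSE:P3(v=11,ok=F), VALIDATE:P2(v=18,ok=T), TRANSFORM:-, EMIT:P1(v=0,ok=F)] out:-; in:P3
Tick 5: [PARSE:-, VALIDATE:P3(v=11,ok=F), TRANSFORM:P2(v=90,ok=T), EMIT:-] out:P1(v=0); in:-
Tick 6: [PARSE:P4(v=3,ok=F), VALIDATE:-, TRANSFORM:P3(v=0,ok=F), EMIT:P2(v=90,ok=T)] out:-; in:P4
Tick 7: [PARSE:-, VALIDATE:P4(v=3,ok=T), TRANSFORM:-, EMIT:P3(v=0,ok=F)] out:P2(v=90); in:-
Emitted by tick 7: ['P1', 'P2']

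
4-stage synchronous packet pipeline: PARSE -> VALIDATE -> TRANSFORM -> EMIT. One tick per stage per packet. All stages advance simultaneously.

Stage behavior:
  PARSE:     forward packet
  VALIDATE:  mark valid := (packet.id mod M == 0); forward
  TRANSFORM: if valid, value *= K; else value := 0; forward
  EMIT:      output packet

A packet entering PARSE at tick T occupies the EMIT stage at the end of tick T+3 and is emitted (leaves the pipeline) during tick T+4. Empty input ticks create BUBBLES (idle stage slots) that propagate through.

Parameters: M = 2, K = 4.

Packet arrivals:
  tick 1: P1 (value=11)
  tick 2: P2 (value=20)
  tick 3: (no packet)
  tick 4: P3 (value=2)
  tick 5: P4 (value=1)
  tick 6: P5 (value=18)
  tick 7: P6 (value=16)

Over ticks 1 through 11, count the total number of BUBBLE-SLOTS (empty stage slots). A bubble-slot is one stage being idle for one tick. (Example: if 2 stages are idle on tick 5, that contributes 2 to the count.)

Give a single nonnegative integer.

Tick 1: [PARSE:P1(v=11,ok=F), VALIDATE:-, TRANSFORM:-, EMIT:-] out:-; bubbles=3
Tick 2: [PARSE:P2(v=20,ok=F), VALIDATE:P1(v=11,ok=F), TRANSFORM:-, EMIT:-] out:-; bubbles=2
Tick 3: [PARSE:-, VALIDATE:P2(v=20,ok=T), TRANSFORM:P1(v=0,ok=F), EMIT:-] out:-; bubbles=2
Tick 4: [PARSE:P3(v=2,ok=F), VALIDATE:-, TRANSFORM:P2(v=80,ok=T), EMIT:P1(v=0,ok=F)] out:-; bubbles=1
Tick 5: [PARSE:P4(v=1,ok=F), VALIDATE:P3(v=2,ok=F), TRANSFORM:-, EMIT:P2(v=80,ok=T)] out:P1(v=0); bubbles=1
Tick 6: [PARSE:P5(v=18,ok=F), VALIDATE:P4(v=1,ok=T), TRANSFORM:P3(v=0,ok=F), EMIT:-] out:P2(v=80); bubbles=1
Tick 7: [PARSE:P6(v=16,ok=F), VALIDATE:P5(v=18,ok=F), TRANSFORM:P4(v=4,ok=T), EMIT:P3(v=0,ok=F)] out:-; bubbles=0
Tick 8: [PARSE:-, VALIDATE:P6(v=16,ok=T), TRANSFORM:P5(v=0,ok=F), EMIT:P4(v=4,ok=T)] out:P3(v=0); bubbles=1
Tick 9: [PARSE:-, VALIDATE:-, TRANSFORM:P6(v=64,ok=T), EMIT:P5(v=0,ok=F)] out:P4(v=4); bubbles=2
Tick 10: [PARSE:-, VALIDATE:-, TRANSFORM:-, EMIT:P6(v=64,ok=T)] out:P5(v=0); bubbles=3
Tick 11: [PARSE:-, VALIDATE:-, TRANSFORM:-, EMIT:-] out:P6(v=64); bubbles=4
Total bubble-slots: 20

Answer: 20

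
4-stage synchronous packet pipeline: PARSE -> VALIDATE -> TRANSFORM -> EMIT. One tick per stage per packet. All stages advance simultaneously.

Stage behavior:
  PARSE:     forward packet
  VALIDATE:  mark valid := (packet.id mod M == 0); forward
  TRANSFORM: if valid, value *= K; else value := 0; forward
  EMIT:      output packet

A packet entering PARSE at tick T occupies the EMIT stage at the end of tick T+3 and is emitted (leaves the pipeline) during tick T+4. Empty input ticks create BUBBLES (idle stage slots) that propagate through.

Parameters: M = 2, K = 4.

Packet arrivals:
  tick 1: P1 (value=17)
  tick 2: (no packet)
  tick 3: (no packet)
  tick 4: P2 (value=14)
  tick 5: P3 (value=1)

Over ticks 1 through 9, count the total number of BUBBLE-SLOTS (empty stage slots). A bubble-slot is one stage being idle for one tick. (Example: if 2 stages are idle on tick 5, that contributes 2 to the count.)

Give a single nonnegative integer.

Tick 1: [PARSE:P1(v=17,ok=F), VALIDATE:-, TRANSFORM:-, EMIT:-] out:-; bubbles=3
Tick 2: [PARSE:-, VALIDATE:P1(v=17,ok=F), TRANSFORM:-, EMIT:-] out:-; bubbles=3
Tick 3: [PARSE:-, VALIDATE:-, TRANSFORM:P1(v=0,ok=F), EMIT:-] out:-; bubbles=3
Tick 4: [PARSE:P2(v=14,ok=F), VALIDATE:-, TRANSFORM:-, EMIT:P1(v=0,ok=F)] out:-; bubbles=2
Tick 5: [PARSE:P3(v=1,ok=F), VALIDATE:P2(v=14,ok=T), TRANSFORM:-, EMIT:-] out:P1(v=0); bubbles=2
Tick 6: [PARSE:-, VALIDATE:P3(v=1,ok=F), TRANSFORM:P2(v=56,ok=T), EMIT:-] out:-; bubbles=2
Tick 7: [PARSE:-, VALIDATE:-, TRANSFORM:P3(v=0,ok=F), EMIT:P2(v=56,ok=T)] out:-; bubbles=2
Tick 8: [PARSE:-, VALIDATE:-, TRANSFORM:-, EMIT:P3(v=0,ok=F)] out:P2(v=56); bubbles=3
Tick 9: [PARSE:-, VALIDATE:-, TRANSFORM:-, EMIT:-] out:P3(v=0); bubbles=4
Total bubble-slots: 24

Answer: 24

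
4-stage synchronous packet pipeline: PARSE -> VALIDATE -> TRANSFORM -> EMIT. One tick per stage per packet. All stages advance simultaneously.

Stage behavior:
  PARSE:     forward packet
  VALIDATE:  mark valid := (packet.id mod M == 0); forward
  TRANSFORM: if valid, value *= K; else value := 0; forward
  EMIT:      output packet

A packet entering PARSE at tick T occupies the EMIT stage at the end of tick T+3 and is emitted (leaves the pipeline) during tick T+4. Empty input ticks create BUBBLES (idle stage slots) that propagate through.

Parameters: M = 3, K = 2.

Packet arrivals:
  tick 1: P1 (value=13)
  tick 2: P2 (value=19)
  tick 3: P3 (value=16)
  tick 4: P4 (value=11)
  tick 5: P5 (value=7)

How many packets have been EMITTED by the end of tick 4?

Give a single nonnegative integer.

Answer: 0

Derivation:
Tick 1: [PARSE:P1(v=13,ok=F), VALIDATE:-, TRANSFORM:-, EMIT:-] out:-; in:P1
Tick 2: [PARSE:P2(v=19,ok=F), VALIDATE:P1(v=13,ok=F), TRANSFORM:-, EMIT:-] out:-; in:P2
Tick 3: [PARSE:P3(v=16,ok=F), VALIDATE:P2(v=19,ok=F), TRANSFORM:P1(v=0,ok=F), EMIT:-] out:-; in:P3
Tick 4: [PARSE:P4(v=11,ok=F), VALIDATE:P3(v=16,ok=T), TRANSFORM:P2(v=0,ok=F), EMIT:P1(v=0,ok=F)] out:-; in:P4
Emitted by tick 4: []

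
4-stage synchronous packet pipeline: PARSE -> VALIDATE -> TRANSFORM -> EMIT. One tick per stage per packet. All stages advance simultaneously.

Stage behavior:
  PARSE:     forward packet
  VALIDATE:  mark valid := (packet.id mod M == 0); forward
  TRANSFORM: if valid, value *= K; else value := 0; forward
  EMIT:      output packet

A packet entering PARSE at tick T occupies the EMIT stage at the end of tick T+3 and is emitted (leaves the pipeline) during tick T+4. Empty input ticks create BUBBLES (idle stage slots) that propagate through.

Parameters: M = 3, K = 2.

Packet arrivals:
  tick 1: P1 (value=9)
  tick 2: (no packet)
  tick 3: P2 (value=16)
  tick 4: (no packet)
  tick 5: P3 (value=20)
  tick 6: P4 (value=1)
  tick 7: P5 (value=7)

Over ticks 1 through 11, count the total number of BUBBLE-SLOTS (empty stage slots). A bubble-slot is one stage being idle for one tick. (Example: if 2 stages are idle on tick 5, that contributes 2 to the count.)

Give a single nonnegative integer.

Tick 1: [PARSE:P1(v=9,ok=F), VALIDATE:-, TRANSFORM:-, EMIT:-] out:-; bubbles=3
Tick 2: [PARSE:-, VALIDATE:P1(v=9,ok=F), TRANSFORM:-, EMIT:-] out:-; bubbles=3
Tick 3: [PARSE:P2(v=16,ok=F), VALIDATE:-, TRANSFORM:P1(v=0,ok=F), EMIT:-] out:-; bubbles=2
Tick 4: [PARSE:-, VALIDATE:P2(v=16,ok=F), TRANSFORM:-, EMIT:P1(v=0,ok=F)] out:-; bubbles=2
Tick 5: [PARSE:P3(v=20,ok=F), VALIDATE:-, TRANSFORM:P2(v=0,ok=F), EMIT:-] out:P1(v=0); bubbles=2
Tick 6: [PARSE:P4(v=1,ok=F), VALIDATE:P3(v=20,ok=T), TRANSFORM:-, EMIT:P2(v=0,ok=F)] out:-; bubbles=1
Tick 7: [PARSE:P5(v=7,ok=F), VALIDATE:P4(v=1,ok=F), TRANSFORM:P3(v=40,ok=T), EMIT:-] out:P2(v=0); bubbles=1
Tick 8: [PARSE:-, VALIDATE:P5(v=7,ok=F), TRANSFORM:P4(v=0,ok=F), EMIT:P3(v=40,ok=T)] out:-; bubbles=1
Tick 9: [PARSE:-, VALIDATE:-, TRANSFORM:P5(v=0,ok=F), EMIT:P4(v=0,ok=F)] out:P3(v=40); bubbles=2
Tick 10: [PARSE:-, VALIDATE:-, TRANSFORM:-, EMIT:P5(v=0,ok=F)] out:P4(v=0); bubbles=3
Tick 11: [PARSE:-, VALIDATE:-, TRANSFORM:-, EMIT:-] out:P5(v=0); bubbles=4
Total bubble-slots: 24

Answer: 24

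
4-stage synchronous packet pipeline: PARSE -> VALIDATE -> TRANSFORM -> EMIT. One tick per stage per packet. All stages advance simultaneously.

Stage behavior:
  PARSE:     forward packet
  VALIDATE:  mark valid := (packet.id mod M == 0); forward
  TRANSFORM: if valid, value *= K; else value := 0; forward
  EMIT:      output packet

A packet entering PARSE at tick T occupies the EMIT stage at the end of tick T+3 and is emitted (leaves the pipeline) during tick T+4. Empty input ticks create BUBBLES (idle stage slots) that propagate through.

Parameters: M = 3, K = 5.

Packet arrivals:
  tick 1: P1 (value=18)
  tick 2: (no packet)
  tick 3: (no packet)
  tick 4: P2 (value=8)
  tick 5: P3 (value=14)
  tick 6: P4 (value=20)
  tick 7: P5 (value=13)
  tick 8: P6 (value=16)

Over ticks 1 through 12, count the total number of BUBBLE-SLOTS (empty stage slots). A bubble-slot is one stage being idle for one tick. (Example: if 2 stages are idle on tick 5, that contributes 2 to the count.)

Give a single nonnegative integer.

Tick 1: [PARSE:P1(v=18,ok=F), VALIDATE:-, TRANSFORM:-, EMIT:-] out:-; bubbles=3
Tick 2: [PARSE:-, VALIDATE:P1(v=18,ok=F), TRANSFORM:-, EMIT:-] out:-; bubbles=3
Tick 3: [PARSE:-, VALIDATE:-, TRANSFORM:P1(v=0,ok=F), EMIT:-] out:-; bubbles=3
Tick 4: [PARSE:P2(v=8,ok=F), VALIDATE:-, TRANSFORM:-, EMIT:P1(v=0,ok=F)] out:-; bubbles=2
Tick 5: [PARSE:P3(v=14,ok=F), VALIDATE:P2(v=8,ok=F), TRANSFORM:-, EMIT:-] out:P1(v=0); bubbles=2
Tick 6: [PARSE:P4(v=20,ok=F), VALIDATE:P3(v=14,ok=T), TRANSFORM:P2(v=0,ok=F), EMIT:-] out:-; bubbles=1
Tick 7: [PARSE:P5(v=13,ok=F), VALIDATE:P4(v=20,ok=F), TRANSFORM:P3(v=70,ok=T), EMIT:P2(v=0,ok=F)] out:-; bubbles=0
Tick 8: [PARSE:P6(v=16,ok=F), VALIDATE:P5(v=13,ok=F), TRANSFORM:P4(v=0,ok=F), EMIT:P3(v=70,ok=T)] out:P2(v=0); bubbles=0
Tick 9: [PARSE:-, VALIDATE:P6(v=16,ok=T), TRANSFORM:P5(v=0,ok=F), EMIT:P4(v=0,ok=F)] out:P3(v=70); bubbles=1
Tick 10: [PARSE:-, VALIDATE:-, TRANSFORM:P6(v=80,ok=T), EMIT:P5(v=0,ok=F)] out:P4(v=0); bubbles=2
Tick 11: [PARSE:-, VALIDATE:-, TRANSFORM:-, EMIT:P6(v=80,ok=T)] out:P5(v=0); bubbles=3
Tick 12: [PARSE:-, VALIDATE:-, TRANSFORM:-, EMIT:-] out:P6(v=80); bubbles=4
Total bubble-slots: 24

Answer: 24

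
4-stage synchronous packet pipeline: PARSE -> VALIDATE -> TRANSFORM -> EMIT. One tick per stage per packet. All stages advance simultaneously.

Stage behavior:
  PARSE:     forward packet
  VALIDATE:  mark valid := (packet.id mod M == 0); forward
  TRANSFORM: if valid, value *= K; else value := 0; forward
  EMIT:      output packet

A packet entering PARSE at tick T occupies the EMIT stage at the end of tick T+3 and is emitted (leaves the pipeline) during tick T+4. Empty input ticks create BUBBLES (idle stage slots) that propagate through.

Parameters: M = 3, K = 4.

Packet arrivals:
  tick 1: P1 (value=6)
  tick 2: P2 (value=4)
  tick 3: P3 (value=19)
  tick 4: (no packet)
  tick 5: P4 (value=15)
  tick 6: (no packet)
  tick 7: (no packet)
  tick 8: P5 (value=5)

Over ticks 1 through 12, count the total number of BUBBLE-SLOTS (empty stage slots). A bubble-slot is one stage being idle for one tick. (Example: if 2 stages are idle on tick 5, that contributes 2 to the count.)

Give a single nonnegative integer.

Answer: 28

Derivation:
Tick 1: [PARSE:P1(v=6,ok=F), VALIDATE:-, TRANSFORM:-, EMIT:-] out:-; bubbles=3
Tick 2: [PARSE:P2(v=4,ok=F), VALIDATE:P1(v=6,ok=F), TRANSFORM:-, EMIT:-] out:-; bubbles=2
Tick 3: [PARSE:P3(v=19,ok=F), VALIDATE:P2(v=4,ok=F), TRANSFORM:P1(v=0,ok=F), EMIT:-] out:-; bubbles=1
Tick 4: [PARSE:-, VALIDATE:P3(v=19,ok=T), TRANSFORM:P2(v=0,ok=F), EMIT:P1(v=0,ok=F)] out:-; bubbles=1
Tick 5: [PARSE:P4(v=15,ok=F), VALIDATE:-, TRANSFORM:P3(v=76,ok=T), EMIT:P2(v=0,ok=F)] out:P1(v=0); bubbles=1
Tick 6: [PARSE:-, VALIDATE:P4(v=15,ok=F), TRANSFORM:-, EMIT:P3(v=76,ok=T)] out:P2(v=0); bubbles=2
Tick 7: [PARSE:-, VALIDATE:-, TRANSFORM:P4(v=0,ok=F), EMIT:-] out:P3(v=76); bubbles=3
Tick 8: [PARSE:P5(v=5,ok=F), VALIDATE:-, TRANSFORM:-, EMIT:P4(v=0,ok=F)] out:-; bubbles=2
Tick 9: [PARSE:-, VALIDATE:P5(v=5,ok=F), TRANSFORM:-, EMIT:-] out:P4(v=0); bubbles=3
Tick 10: [PARSE:-, VALIDATE:-, TRANSFORM:P5(v=0,ok=F), EMIT:-] out:-; bubbles=3
Tick 11: [PARSE:-, VALIDATE:-, TRANSFORM:-, EMIT:P5(v=0,ok=F)] out:-; bubbles=3
Tick 12: [PARSE:-, VALIDATE:-, TRANSFORM:-, EMIT:-] out:P5(v=0); bubbles=4
Total bubble-slots: 28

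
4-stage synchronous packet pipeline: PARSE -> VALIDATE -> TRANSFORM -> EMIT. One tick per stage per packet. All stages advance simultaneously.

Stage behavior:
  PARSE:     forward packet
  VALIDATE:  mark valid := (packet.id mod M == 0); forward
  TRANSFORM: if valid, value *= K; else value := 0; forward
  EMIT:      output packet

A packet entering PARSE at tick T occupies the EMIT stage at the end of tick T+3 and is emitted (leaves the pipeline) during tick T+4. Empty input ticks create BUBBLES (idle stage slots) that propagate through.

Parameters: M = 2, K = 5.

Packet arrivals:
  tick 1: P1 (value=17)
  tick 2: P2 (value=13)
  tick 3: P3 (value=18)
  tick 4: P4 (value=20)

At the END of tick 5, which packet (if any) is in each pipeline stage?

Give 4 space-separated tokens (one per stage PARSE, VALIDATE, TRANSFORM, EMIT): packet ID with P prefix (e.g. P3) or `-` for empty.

Tick 1: [PARSE:P1(v=17,ok=F), VALIDATE:-, TRANSFORM:-, EMIT:-] out:-; in:P1
Tick 2: [PARSE:P2(v=13,ok=F), VALIDATE:P1(v=17,ok=F), TRANSFORM:-, EMIT:-] out:-; in:P2
Tick 3: [PARSE:P3(v=18,ok=F), VALIDATE:P2(v=13,ok=T), TRANSFORM:P1(v=0,ok=F), EMIT:-] out:-; in:P3
Tick 4: [PARSE:P4(v=20,ok=F), VALIDATE:P3(v=18,ok=F), TRANSFORM:P2(v=65,ok=T), EMIT:P1(v=0,ok=F)] out:-; in:P4
Tick 5: [PARSE:-, VALIDATE:P4(v=20,ok=T), TRANSFORM:P3(v=0,ok=F), EMIT:P2(v=65,ok=T)] out:P1(v=0); in:-
At end of tick 5: ['-', 'P4', 'P3', 'P2']

Answer: - P4 P3 P2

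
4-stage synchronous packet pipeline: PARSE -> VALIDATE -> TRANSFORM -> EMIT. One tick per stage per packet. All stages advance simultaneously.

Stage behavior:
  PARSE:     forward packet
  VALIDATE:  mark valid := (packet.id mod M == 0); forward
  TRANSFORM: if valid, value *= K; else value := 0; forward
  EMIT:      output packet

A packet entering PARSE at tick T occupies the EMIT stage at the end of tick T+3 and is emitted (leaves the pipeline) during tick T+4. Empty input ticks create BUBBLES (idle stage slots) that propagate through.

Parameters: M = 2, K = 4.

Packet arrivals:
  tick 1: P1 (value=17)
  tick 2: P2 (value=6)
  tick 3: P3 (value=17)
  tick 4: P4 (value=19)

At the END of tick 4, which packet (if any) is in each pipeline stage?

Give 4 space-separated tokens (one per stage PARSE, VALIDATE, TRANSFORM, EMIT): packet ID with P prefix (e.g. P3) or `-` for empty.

Tick 1: [PARSE:P1(v=17,ok=F), VALIDATE:-, TRANSFORM:-, EMIT:-] out:-; in:P1
Tick 2: [PARSE:P2(v=6,ok=F), VALIDATE:P1(v=17,ok=F), TRANSFORM:-, EMIT:-] out:-; in:P2
Tick 3: [PARSE:P3(v=17,ok=F), VALIDATE:P2(v=6,ok=T), TRANSFORM:P1(v=0,ok=F), EMIT:-] out:-; in:P3
Tick 4: [PARSE:P4(v=19,ok=F), VALIDATE:P3(v=17,ok=F), TRANSFORM:P2(v=24,ok=T), EMIT:P1(v=0,ok=F)] out:-; in:P4
At end of tick 4: ['P4', 'P3', 'P2', 'P1']

Answer: P4 P3 P2 P1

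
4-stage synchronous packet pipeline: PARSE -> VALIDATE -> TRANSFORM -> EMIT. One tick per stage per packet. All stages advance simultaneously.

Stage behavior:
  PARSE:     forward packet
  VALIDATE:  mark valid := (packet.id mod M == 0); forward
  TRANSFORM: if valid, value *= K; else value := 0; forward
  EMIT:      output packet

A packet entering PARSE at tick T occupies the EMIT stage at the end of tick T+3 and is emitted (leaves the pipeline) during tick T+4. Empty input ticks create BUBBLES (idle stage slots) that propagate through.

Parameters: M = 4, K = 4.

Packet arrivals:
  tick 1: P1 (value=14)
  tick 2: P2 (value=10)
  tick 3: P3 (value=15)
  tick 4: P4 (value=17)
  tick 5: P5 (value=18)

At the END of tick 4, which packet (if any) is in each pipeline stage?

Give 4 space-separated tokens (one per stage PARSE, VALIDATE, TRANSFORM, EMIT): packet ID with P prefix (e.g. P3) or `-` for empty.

Tick 1: [PARSE:P1(v=14,ok=F), VALIDATE:-, TRANSFORM:-, EMIT:-] out:-; in:P1
Tick 2: [PARSE:P2(v=10,ok=F), VALIDATE:P1(v=14,ok=F), TRANSFORM:-, EMIT:-] out:-; in:P2
Tick 3: [PARSE:P3(v=15,ok=F), VALIDATE:P2(v=10,ok=F), TRANSFORM:P1(v=0,ok=F), EMIT:-] out:-; in:P3
Tick 4: [PARSE:P4(v=17,ok=F), VALIDATE:P3(v=15,ok=F), TRANSFORM:P2(v=0,ok=F), EMIT:P1(v=0,ok=F)] out:-; in:P4
At end of tick 4: ['P4', 'P3', 'P2', 'P1']

Answer: P4 P3 P2 P1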